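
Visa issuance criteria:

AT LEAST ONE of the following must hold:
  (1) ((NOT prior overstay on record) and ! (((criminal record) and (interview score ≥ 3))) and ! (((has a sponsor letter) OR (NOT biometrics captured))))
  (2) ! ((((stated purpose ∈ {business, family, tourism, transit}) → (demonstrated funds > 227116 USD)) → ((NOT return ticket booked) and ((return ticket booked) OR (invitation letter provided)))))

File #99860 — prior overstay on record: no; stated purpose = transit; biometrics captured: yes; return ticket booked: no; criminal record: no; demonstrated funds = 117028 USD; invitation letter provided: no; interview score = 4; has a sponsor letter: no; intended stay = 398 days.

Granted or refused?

Atomic conditions:
  NOT prior overstay on record: no → true
  criminal record: no → false
  interview score ≥ 3: 4 ≥ 3 is true
  has a sponsor letter: no → false
  NOT biometrics captured: yes → false
  stated purpose ∈ {business, family, tourism, transit}: transit is in the set → true
  demonstrated funds > 227116 USD: 117028 > 227116 is false
  NOT return ticket booked: no → true
  return ticket booked: no → false
  invitation letter provided: no → false
Combine:
[1.2.1] false AND true = false
[1.2] NOT false = true
[1.3.1] false OR false = false
[1.3] NOT false = true
[1] true AND true AND true = true
[2.1.1] true → false = false
[2.1.2.2] false OR false = false
[2.1.2] true AND false = false
[2.1] false → false (antecedent false ⇒ implication holds) = true
[2] NOT true = false
[root] true OR false = true
Overall: true → granted

Granted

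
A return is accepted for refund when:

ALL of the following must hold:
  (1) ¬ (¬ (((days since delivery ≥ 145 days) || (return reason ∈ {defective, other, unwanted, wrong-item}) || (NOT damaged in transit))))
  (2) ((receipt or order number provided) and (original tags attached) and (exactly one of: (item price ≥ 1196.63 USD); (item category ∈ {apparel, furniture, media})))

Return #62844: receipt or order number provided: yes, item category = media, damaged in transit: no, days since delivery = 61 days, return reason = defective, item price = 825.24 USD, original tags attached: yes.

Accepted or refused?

Accepted

Atomic conditions:
  days since delivery ≥ 145 days: 61 ≥ 145 is false
  return reason ∈ {defective, other, unwanted, wrong-item}: defective is in the set → true
  NOT damaged in transit: no → true
  receipt or order number provided: yes → true
  original tags attached: yes → true
  item price ≥ 1196.63 USD: 825.24 ≥ 1196.63 is false
  item category ∈ {apparel, furniture, media}: media is in the set → true
Combine:
[1.1.1] false OR true OR true = true
[1.1] NOT true = false
[1] NOT false = true
[2.3] exactly-one(false, true) = true
[2] true AND true AND true = true
[root] true AND true = true
Overall: true → accepted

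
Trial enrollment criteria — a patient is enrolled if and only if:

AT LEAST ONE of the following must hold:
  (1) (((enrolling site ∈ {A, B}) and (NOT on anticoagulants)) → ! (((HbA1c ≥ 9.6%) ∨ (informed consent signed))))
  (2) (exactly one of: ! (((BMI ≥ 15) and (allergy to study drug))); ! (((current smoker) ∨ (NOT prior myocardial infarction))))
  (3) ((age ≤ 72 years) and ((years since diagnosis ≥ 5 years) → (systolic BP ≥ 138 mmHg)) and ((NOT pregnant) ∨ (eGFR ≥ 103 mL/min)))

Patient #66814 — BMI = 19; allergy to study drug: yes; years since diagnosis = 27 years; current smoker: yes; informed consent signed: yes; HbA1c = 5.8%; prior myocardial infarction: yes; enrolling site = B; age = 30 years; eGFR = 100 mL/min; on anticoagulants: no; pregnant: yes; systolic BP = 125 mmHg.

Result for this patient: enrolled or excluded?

Atomic conditions:
  enrolling site ∈ {A, B}: B is in the set → true
  NOT on anticoagulants: no → true
  HbA1c ≥ 9.6%: 5.8 ≥ 9.6 is false
  informed consent signed: yes → true
  BMI ≥ 15: 19 ≥ 15 is true
  allergy to study drug: yes → true
  current smoker: yes → true
  NOT prior myocardial infarction: yes → false
  age ≤ 72 years: 30 ≤ 72 is true
  years since diagnosis ≥ 5 years: 27 ≥ 5 is true
  systolic BP ≥ 138 mmHg: 125 ≥ 138 is false
  NOT pregnant: yes → false
  eGFR ≥ 103 mL/min: 100 ≥ 103 is false
Combine:
[1.1] true AND true = true
[1.2.1] false OR true = true
[1.2] NOT true = false
[1] true → false = false
[2.1.1] true AND true = true
[2.1] NOT true = false
[2.2.1] true OR false = true
[2.2] NOT true = false
[2] exactly-one(false, false) = false
[3.2] true → false = false
[3.3] false OR false = false
[3] true AND false AND false = false
[root] false OR false OR false = false
Overall: false → excluded

Excluded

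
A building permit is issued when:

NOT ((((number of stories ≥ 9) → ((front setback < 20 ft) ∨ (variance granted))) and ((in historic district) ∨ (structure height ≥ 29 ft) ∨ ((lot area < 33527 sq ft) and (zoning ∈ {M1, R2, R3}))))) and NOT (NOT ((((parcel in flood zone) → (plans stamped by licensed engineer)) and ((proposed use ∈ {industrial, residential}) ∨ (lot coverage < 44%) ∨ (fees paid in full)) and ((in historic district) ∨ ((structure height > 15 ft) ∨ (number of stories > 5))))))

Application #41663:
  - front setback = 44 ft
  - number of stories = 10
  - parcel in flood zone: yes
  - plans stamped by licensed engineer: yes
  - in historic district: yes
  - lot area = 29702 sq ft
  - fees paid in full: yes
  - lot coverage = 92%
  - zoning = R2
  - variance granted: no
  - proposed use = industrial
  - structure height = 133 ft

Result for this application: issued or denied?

Atomic conditions:
  number of stories ≥ 9: 10 ≥ 9 is true
  front setback < 20 ft: 44 < 20 is false
  variance granted: no → false
  in historic district: yes → true
  structure height ≥ 29 ft: 133 ≥ 29 is true
  lot area < 33527 sq ft: 29702 < 33527 is true
  zoning ∈ {M1, R2, R3}: R2 is in the set → true
  parcel in flood zone: yes → true
  plans stamped by licensed engineer: yes → true
  proposed use ∈ {industrial, residential}: industrial is in the set → true
  lot coverage < 44%: 92 < 44 is false
  fees paid in full: yes → true
  structure height > 15 ft: 133 > 15 is true
  number of stories > 5: 10 > 5 is true
Combine:
[1.1.1.2] false OR false = false
[1.1.1] true → false = false
[1.1.2.3] true AND true = true
[1.1.2] true OR true OR true = true
[1.1] false AND true = false
[1] NOT false = true
[2.1.1.1] true → true = true
[2.1.1.2] true OR false OR true = true
[2.1.1.3.2] true OR true = true
[2.1.1.3] true OR true = true
[2.1.1] true AND true AND true = true
[2.1] NOT true = false
[2] NOT false = true
[root] true AND true = true
Overall: true → issued

Issued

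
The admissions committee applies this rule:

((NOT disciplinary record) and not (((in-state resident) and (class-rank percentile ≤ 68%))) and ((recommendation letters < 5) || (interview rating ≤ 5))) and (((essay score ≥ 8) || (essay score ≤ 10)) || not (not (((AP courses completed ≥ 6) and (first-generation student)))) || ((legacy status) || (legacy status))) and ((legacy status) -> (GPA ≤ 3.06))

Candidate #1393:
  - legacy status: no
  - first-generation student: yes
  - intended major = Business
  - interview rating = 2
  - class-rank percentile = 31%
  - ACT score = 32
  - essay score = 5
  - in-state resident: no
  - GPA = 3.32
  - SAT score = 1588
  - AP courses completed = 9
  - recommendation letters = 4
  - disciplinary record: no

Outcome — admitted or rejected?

Admitted

Atomic conditions:
  NOT disciplinary record: no → true
  in-state resident: no → false
  class-rank percentile ≤ 68%: 31 ≤ 68 is true
  recommendation letters < 5: 4 < 5 is true
  interview rating ≤ 5: 2 ≤ 5 is true
  essay score ≥ 8: 5 ≥ 8 is false
  essay score ≤ 10: 5 ≤ 10 is true
  AP courses completed ≥ 6: 9 ≥ 6 is true
  first-generation student: yes → true
  legacy status: no → false
  GPA ≤ 3.06: 3.32 ≤ 3.06 is false
Combine:
[1.2.1] false AND true = false
[1.2] NOT false = true
[1.3] true OR true = true
[1] true AND true AND true = true
[2.1] false OR true = true
[2.2.1.1] true AND true = true
[2.2.1] NOT true = false
[2.2] NOT false = true
[2.3] false OR false = false
[2] true OR true OR false = true
[3] false → false (antecedent false ⇒ implication holds) = true
[root] true AND true AND true = true
Overall: true → admitted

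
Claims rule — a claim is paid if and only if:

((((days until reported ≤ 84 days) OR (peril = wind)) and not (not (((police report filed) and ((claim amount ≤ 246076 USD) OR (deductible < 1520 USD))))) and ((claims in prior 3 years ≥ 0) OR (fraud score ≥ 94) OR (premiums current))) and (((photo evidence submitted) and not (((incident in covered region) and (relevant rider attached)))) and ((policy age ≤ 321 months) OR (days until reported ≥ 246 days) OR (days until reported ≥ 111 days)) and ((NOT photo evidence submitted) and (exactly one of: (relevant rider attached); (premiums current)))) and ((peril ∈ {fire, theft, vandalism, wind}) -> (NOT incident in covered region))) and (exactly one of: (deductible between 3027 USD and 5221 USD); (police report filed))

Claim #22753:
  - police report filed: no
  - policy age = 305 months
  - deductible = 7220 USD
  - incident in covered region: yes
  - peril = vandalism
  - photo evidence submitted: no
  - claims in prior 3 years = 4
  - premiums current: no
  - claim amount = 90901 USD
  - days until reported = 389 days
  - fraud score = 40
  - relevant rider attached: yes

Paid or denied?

Atomic conditions:
  days until reported ≤ 84 days: 389 ≤ 84 is false
  peril = wind: vandalism == wind is false
  police report filed: no → false
  claim amount ≤ 246076 USD: 90901 ≤ 246076 is true
  deductible < 1520 USD: 7220 < 1520 is false
  claims in prior 3 years ≥ 0: 4 ≥ 0 is true
  fraud score ≥ 94: 40 ≥ 94 is false
  premiums current: no → false
  photo evidence submitted: no → false
  incident in covered region: yes → true
  relevant rider attached: yes → true
  policy age ≤ 321 months: 305 ≤ 321 is true
  days until reported ≥ 246 days: 389 ≥ 246 is true
  days until reported ≥ 111 days: 389 ≥ 111 is true
  NOT photo evidence submitted: no → true
  peril ∈ {fire, theft, vandalism, wind}: vandalism is in the set → true
  NOT incident in covered region: yes → false
  deductible between 3027 USD and 5221 USD: 7220 in [3027, 5221] is false
Combine:
[1.1.1] false OR false = false
[1.1.2.1.1.2] true OR false = true
[1.1.2.1.1] false AND true = false
[1.1.2.1] NOT false = true
[1.1.2] NOT true = false
[1.1.3] true OR false OR false = true
[1.1] false AND false AND true = false
[1.2.1.2.1] true AND true = true
[1.2.1.2] NOT true = false
[1.2.1] false AND false = false
[1.2.2] true OR true OR true = true
[1.2.3.2] exactly-one(true, false) = true
[1.2.3] true AND true = true
[1.2] false AND true AND true = false
[1.3] true → false = false
[1] false AND false AND false = false
[2] exactly-one(false, false) = false
[root] false AND false = false
Overall: false → denied

Denied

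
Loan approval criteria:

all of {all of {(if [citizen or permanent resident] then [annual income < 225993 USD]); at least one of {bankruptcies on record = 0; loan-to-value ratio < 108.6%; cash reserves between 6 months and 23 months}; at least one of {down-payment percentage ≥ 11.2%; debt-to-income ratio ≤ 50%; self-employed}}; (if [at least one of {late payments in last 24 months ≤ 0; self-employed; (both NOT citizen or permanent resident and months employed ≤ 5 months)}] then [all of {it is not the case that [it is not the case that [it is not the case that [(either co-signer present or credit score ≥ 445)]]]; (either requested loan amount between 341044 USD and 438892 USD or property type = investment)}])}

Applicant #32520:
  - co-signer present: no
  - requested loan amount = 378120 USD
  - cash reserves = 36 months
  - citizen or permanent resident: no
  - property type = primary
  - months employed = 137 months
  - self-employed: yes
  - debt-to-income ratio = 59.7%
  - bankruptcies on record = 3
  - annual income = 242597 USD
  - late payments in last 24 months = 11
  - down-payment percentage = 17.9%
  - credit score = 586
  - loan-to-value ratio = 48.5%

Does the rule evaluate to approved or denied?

Denied

Atomic conditions:
  citizen or permanent resident: no → false
  annual income < 225993 USD: 242597 < 225993 is false
  bankruptcies on record = 0: 3 == 0 is false
  loan-to-value ratio < 108.6%: 48.5 < 108.6 is true
  cash reserves between 6 months and 23 months: 36 in [6, 23] is false
  down-payment percentage ≥ 11.2%: 17.9 ≥ 11.2 is true
  debt-to-income ratio ≤ 50%: 59.7 ≤ 50 is false
  self-employed: yes → true
  late payments in last 24 months ≤ 0: 11 ≤ 0 is false
  NOT citizen or permanent resident: no → true
  months employed ≤ 5 months: 137 ≤ 5 is false
  co-signer present: no → false
  credit score ≥ 445: 586 ≥ 445 is true
  requested loan amount between 341044 USD and 438892 USD: 378120 in [341044, 438892] is true
  property type = investment: primary == investment is false
Combine:
[1.1] false → false (antecedent false ⇒ implication holds) = true
[1.2] false OR true OR false = true
[1.3] true OR false OR true = true
[1] true AND true AND true = true
[2.1.3] true AND false = false
[2.1] false OR true OR false = true
[2.2.1.1.1.1] false OR true = true
[2.2.1.1.1] NOT true = false
[2.2.1.1] NOT false = true
[2.2.1] NOT true = false
[2.2.2] true OR false = true
[2.2] false AND true = false
[2] true → false = false
[root] true AND false = false
Overall: false → denied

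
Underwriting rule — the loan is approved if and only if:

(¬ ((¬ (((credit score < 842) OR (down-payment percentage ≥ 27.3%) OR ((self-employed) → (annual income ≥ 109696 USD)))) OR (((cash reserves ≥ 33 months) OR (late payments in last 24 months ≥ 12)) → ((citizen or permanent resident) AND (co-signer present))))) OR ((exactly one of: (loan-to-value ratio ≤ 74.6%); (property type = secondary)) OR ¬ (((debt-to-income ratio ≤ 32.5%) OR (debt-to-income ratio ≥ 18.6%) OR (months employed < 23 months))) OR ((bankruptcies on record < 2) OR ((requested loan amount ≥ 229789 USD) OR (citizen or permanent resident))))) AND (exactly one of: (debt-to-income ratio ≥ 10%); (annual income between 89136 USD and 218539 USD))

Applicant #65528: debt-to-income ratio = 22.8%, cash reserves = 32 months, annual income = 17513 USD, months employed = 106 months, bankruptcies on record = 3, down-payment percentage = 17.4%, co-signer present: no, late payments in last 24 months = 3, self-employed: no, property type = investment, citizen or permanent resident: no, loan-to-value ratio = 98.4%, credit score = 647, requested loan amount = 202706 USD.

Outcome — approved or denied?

Denied

Atomic conditions:
  credit score < 842: 647 < 842 is true
  down-payment percentage ≥ 27.3%: 17.4 ≥ 27.3 is false
  self-employed: no → false
  annual income ≥ 109696 USD: 17513 ≥ 109696 is false
  cash reserves ≥ 33 months: 32 ≥ 33 is false
  late payments in last 24 months ≥ 12: 3 ≥ 12 is false
  citizen or permanent resident: no → false
  co-signer present: no → false
  loan-to-value ratio ≤ 74.6%: 98.4 ≤ 74.6 is false
  property type = secondary: investment == secondary is false
  debt-to-income ratio ≤ 32.5%: 22.8 ≤ 32.5 is true
  debt-to-income ratio ≥ 18.6%: 22.8 ≥ 18.6 is true
  months employed < 23 months: 106 < 23 is false
  bankruptcies on record < 2: 3 < 2 is false
  requested loan amount ≥ 229789 USD: 202706 ≥ 229789 is false
  debt-to-income ratio ≥ 10%: 22.8 ≥ 10 is true
  annual income between 89136 USD and 218539 USD: 17513 in [89136, 218539] is false
Combine:
[1.1.1.1.1.3] false → false (antecedent false ⇒ implication holds) = true
[1.1.1.1.1] true OR false OR true = true
[1.1.1.1] NOT true = false
[1.1.1.2.1] false OR false = false
[1.1.1.2.2] false AND false = false
[1.1.1.2] false → false (antecedent false ⇒ implication holds) = true
[1.1.1] false OR true = true
[1.1] NOT true = false
[1.2.1] exactly-one(false, false) = false
[1.2.2.1] true OR true OR false = true
[1.2.2] NOT true = false
[1.2.3.2] false OR false = false
[1.2.3] false OR false = false
[1.2] false OR false OR false = false
[1] false OR false = false
[2] exactly-one(true, false) = true
[root] false AND true = false
Overall: false → denied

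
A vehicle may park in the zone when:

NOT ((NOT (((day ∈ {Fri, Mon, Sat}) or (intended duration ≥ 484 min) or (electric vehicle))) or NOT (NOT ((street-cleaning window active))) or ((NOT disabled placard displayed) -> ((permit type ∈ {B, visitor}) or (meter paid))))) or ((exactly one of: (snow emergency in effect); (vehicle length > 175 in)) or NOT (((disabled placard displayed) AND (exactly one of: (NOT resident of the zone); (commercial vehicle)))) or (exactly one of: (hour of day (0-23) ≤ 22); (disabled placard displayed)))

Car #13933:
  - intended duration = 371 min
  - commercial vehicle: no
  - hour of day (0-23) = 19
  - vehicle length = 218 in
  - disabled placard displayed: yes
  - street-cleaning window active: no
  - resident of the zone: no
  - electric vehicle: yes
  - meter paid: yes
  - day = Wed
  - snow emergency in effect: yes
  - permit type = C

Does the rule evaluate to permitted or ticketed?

Ticketed

Atomic conditions:
  day ∈ {Fri, Mon, Sat}: Wed is not in the set → false
  intended duration ≥ 484 min: 371 ≥ 484 is false
  electric vehicle: yes → true
  street-cleaning window active: no → false
  NOT disabled placard displayed: yes → false
  permit type ∈ {B, visitor}: C is not in the set → false
  meter paid: yes → true
  snow emergency in effect: yes → true
  vehicle length > 175 in: 218 > 175 is true
  disabled placard displayed: yes → true
  NOT resident of the zone: no → true
  commercial vehicle: no → false
  hour of day (0-23) ≤ 22: 19 ≤ 22 is true
Combine:
[1.1.1.1] false OR false OR true = true
[1.1.1] NOT true = false
[1.1.2.1] NOT false = true
[1.1.2] NOT true = false
[1.1.3.2] false OR true = true
[1.1.3] false → true (antecedent false ⇒ implication holds) = true
[1.1] false OR false OR true = true
[1] NOT true = false
[2.1] exactly-one(true, true) = false
[2.2.1.2] exactly-one(true, false) = true
[2.2.1] true AND true = true
[2.2] NOT true = false
[2.3] exactly-one(true, true) = false
[2] false OR false OR false = false
[root] false OR false = false
Overall: false → ticketed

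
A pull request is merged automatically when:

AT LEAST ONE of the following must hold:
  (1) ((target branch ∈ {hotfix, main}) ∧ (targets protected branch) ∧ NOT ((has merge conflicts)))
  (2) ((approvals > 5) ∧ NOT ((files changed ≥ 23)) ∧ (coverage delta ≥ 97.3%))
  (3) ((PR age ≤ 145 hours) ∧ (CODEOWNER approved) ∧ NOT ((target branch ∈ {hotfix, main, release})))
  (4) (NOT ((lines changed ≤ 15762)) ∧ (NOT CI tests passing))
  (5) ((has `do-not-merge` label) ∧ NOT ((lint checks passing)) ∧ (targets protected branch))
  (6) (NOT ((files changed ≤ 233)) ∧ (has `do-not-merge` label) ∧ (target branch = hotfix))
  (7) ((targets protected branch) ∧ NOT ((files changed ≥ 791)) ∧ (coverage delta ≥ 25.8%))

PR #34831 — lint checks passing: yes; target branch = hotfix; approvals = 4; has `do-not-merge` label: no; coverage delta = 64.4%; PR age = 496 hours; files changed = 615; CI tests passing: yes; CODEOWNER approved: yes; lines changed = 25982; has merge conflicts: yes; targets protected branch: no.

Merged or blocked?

Atomic conditions:
  target branch ∈ {hotfix, main}: hotfix is in the set → true
  targets protected branch: no → false
  has merge conflicts: yes → true
  approvals > 5: 4 > 5 is false
  files changed ≥ 23: 615 ≥ 23 is true
  coverage delta ≥ 97.3%: 64.4 ≥ 97.3 is false
  PR age ≤ 145 hours: 496 ≤ 145 is false
  CODEOWNER approved: yes → true
  target branch ∈ {hotfix, main, release}: hotfix is in the set → true
  lines changed ≤ 15762: 25982 ≤ 15762 is false
  NOT CI tests passing: yes → false
  has `do-not-merge` label: no → false
  lint checks passing: yes → true
  files changed ≤ 233: 615 ≤ 233 is false
  target branch = hotfix: hotfix == hotfix is true
  files changed ≥ 791: 615 ≥ 791 is false
  coverage delta ≥ 25.8%: 64.4 ≥ 25.8 is true
Combine:
[1.3] NOT true = false
[1] true AND false AND false = false
[2.2] NOT true = false
[2] false AND false AND false = false
[3.3] NOT true = false
[3] false AND true AND false = false
[4.1] NOT false = true
[4] true AND false = false
[5.2] NOT true = false
[5] false AND false AND false = false
[6.1] NOT false = true
[6] true AND false AND true = false
[7.2] NOT false = true
[7] false AND true AND true = false
[root] false OR false OR false OR false OR false OR false OR false = false
Overall: false → blocked

Blocked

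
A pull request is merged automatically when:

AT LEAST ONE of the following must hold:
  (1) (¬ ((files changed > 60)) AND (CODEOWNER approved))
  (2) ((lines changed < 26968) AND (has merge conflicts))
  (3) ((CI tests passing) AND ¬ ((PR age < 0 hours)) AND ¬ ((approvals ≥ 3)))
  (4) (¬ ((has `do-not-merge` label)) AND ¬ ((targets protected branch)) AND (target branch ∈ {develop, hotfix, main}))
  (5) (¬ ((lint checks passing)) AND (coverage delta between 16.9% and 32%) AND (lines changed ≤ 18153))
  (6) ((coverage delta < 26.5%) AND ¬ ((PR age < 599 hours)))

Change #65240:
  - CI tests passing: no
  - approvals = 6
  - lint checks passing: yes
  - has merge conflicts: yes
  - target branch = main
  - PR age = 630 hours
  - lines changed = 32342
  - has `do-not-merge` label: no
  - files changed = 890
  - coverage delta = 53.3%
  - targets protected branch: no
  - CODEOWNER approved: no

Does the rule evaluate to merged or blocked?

Atomic conditions:
  files changed > 60: 890 > 60 is true
  CODEOWNER approved: no → false
  lines changed < 26968: 32342 < 26968 is false
  has merge conflicts: yes → true
  CI tests passing: no → false
  PR age < 0 hours: 630 < 0 is false
  approvals ≥ 3: 6 ≥ 3 is true
  has `do-not-merge` label: no → false
  targets protected branch: no → false
  target branch ∈ {develop, hotfix, main}: main is in the set → true
  lint checks passing: yes → true
  coverage delta between 16.9% and 32%: 53.3 in [16.9, 32] is false
  lines changed ≤ 18153: 32342 ≤ 18153 is false
  coverage delta < 26.5%: 53.3 < 26.5 is false
  PR age < 599 hours: 630 < 599 is false
Combine:
[1.1] NOT true = false
[1] false AND false = false
[2] false AND true = false
[3.2] NOT false = true
[3.3] NOT true = false
[3] false AND true AND false = false
[4.1] NOT false = true
[4.2] NOT false = true
[4] true AND true AND true = true
[5.1] NOT true = false
[5] false AND false AND false = false
[6.2] NOT false = true
[6] false AND true = false
[root] false OR false OR false OR true OR false OR false = true
Overall: true → merged

Merged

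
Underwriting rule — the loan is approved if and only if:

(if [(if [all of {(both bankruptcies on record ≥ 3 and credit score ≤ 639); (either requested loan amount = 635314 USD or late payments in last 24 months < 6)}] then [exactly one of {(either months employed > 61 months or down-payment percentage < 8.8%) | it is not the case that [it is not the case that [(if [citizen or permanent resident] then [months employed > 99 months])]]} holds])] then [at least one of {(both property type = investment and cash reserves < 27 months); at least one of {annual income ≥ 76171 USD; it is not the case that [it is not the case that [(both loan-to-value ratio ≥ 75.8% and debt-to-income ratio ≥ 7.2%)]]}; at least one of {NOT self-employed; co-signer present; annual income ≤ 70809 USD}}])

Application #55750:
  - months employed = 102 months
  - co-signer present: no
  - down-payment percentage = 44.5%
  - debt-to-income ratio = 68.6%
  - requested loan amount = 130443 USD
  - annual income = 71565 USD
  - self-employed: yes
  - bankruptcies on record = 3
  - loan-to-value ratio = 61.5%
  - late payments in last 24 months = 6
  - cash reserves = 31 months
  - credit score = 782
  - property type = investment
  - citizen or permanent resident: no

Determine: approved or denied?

Denied

Atomic conditions:
  bankruptcies on record ≥ 3: 3 ≥ 3 is true
  credit score ≤ 639: 782 ≤ 639 is false
  requested loan amount = 635314 USD: 130443 == 635314 is false
  late payments in last 24 months < 6: 6 < 6 is false
  months employed > 61 months: 102 > 61 is true
  down-payment percentage < 8.8%: 44.5 < 8.8 is false
  citizen or permanent resident: no → false
  months employed > 99 months: 102 > 99 is true
  property type = investment: investment == investment is true
  cash reserves < 27 months: 31 < 27 is false
  annual income ≥ 76171 USD: 71565 ≥ 76171 is false
  loan-to-value ratio ≥ 75.8%: 61.5 ≥ 75.8 is false
  debt-to-income ratio ≥ 7.2%: 68.6 ≥ 7.2 is true
  NOT self-employed: yes → false
  co-signer present: no → false
  annual income ≤ 70809 USD: 71565 ≤ 70809 is false
Combine:
[1.1.1] true AND false = false
[1.1.2] false OR false = false
[1.1] false AND false = false
[1.2.1] true OR false = true
[1.2.2.1.1] false → true (antecedent false ⇒ implication holds) = true
[1.2.2.1] NOT true = false
[1.2.2] NOT false = true
[1.2] exactly-one(true, true) = false
[1] false → false (antecedent false ⇒ implication holds) = true
[2.1] true AND false = false
[2.2.2.1.1] false AND true = false
[2.2.2.1] NOT false = true
[2.2.2] NOT true = false
[2.2] false OR false = false
[2.3] false OR false OR false = false
[2] false OR false OR false = false
[root] true → false = false
Overall: false → denied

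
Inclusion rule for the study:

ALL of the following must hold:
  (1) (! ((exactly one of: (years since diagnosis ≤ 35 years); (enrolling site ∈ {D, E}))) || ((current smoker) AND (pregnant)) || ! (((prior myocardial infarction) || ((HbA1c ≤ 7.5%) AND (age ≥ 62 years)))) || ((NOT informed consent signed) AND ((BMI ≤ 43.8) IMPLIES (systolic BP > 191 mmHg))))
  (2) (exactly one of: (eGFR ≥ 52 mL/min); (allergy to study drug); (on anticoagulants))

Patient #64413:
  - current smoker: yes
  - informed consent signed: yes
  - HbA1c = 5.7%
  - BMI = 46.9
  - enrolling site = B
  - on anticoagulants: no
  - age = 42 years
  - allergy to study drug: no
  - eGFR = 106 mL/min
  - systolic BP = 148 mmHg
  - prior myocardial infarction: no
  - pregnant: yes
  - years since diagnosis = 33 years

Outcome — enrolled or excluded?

Enrolled

Atomic conditions:
  years since diagnosis ≤ 35 years: 33 ≤ 35 is true
  enrolling site ∈ {D, E}: B is not in the set → false
  current smoker: yes → true
  pregnant: yes → true
  prior myocardial infarction: no → false
  HbA1c ≤ 7.5%: 5.7 ≤ 7.5 is true
  age ≥ 62 years: 42 ≥ 62 is false
  NOT informed consent signed: yes → false
  BMI ≤ 43.8: 46.9 ≤ 43.8 is false
  systolic BP > 191 mmHg: 148 > 191 is false
  eGFR ≥ 52 mL/min: 106 ≥ 52 is true
  allergy to study drug: no → false
  on anticoagulants: no → false
Combine:
[1.1.1] exactly-one(true, false) = true
[1.1] NOT true = false
[1.2] true AND true = true
[1.3.1.2] true AND false = false
[1.3.1] false OR false = false
[1.3] NOT false = true
[1.4.2] false → false (antecedent false ⇒ implication holds) = true
[1.4] false AND true = false
[1] false OR true OR true OR false = true
[2] exactly-one(true, false, false) = true
[root] true AND true = true
Overall: true → enrolled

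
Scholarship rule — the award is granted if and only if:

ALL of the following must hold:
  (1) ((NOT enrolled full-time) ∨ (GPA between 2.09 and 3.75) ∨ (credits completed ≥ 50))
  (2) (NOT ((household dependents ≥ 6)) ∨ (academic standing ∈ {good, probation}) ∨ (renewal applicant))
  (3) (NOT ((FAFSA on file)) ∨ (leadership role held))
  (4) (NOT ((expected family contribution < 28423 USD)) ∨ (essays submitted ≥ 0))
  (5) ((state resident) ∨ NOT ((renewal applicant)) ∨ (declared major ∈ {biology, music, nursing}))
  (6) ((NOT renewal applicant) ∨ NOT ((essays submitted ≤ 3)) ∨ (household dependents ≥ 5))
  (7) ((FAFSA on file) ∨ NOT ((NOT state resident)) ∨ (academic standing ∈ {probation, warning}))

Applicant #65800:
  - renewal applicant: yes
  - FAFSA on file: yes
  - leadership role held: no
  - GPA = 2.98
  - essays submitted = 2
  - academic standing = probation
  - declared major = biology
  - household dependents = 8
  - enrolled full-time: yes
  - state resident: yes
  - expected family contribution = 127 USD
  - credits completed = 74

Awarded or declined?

Atomic conditions:
  NOT enrolled full-time: yes → false
  GPA between 2.09 and 3.75: 2.98 in [2.09, 3.75] is true
  credits completed ≥ 50: 74 ≥ 50 is true
  household dependents ≥ 6: 8 ≥ 6 is true
  academic standing ∈ {good, probation}: probation is in the set → true
  renewal applicant: yes → true
  FAFSA on file: yes → true
  leadership role held: no → false
  expected family contribution < 28423 USD: 127 < 28423 is true
  essays submitted ≥ 0: 2 ≥ 0 is true
  state resident: yes → true
  declared major ∈ {biology, music, nursing}: biology is in the set → true
  NOT renewal applicant: yes → false
  essays submitted ≤ 3: 2 ≤ 3 is true
  household dependents ≥ 5: 8 ≥ 5 is true
  NOT state resident: yes → false
  academic standing ∈ {probation, warning}: probation is in the set → true
Combine:
[1] false OR true OR true = true
[2.1] NOT true = false
[2] false OR true OR true = true
[3.1] NOT true = false
[3] false OR false = false
[4.1] NOT true = false
[4] false OR true = true
[5.2] NOT true = false
[5] true OR false OR true = true
[6.2] NOT true = false
[6] false OR false OR true = true
[7.2] NOT false = true
[7] true OR true OR true = true
[root] true AND true AND false AND true AND true AND true AND true = false
Overall: false → declined

Declined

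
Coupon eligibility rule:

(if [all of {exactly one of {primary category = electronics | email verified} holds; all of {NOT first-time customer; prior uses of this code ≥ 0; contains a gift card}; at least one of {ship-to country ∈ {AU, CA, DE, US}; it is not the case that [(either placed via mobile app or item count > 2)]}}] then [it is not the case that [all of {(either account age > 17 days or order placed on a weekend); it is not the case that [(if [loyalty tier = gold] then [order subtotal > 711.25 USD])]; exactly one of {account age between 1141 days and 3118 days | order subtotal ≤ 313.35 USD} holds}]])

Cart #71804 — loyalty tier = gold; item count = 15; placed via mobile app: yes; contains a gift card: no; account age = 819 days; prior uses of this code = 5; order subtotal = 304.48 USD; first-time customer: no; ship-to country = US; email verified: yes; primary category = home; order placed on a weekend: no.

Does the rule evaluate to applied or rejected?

Atomic conditions:
  primary category = electronics: home == electronics is false
  email verified: yes → true
  NOT first-time customer: no → true
  prior uses of this code ≥ 0: 5 ≥ 0 is true
  contains a gift card: no → false
  ship-to country ∈ {AU, CA, DE, US}: US is in the set → true
  placed via mobile app: yes → true
  item count > 2: 15 > 2 is true
  account age > 17 days: 819 > 17 is true
  order placed on a weekend: no → false
  loyalty tier = gold: gold == gold is true
  order subtotal > 711.25 USD: 304.48 > 711.25 is false
  account age between 1141 days and 3118 days: 819 in [1141, 3118] is false
  order subtotal ≤ 313.35 USD: 304.48 ≤ 313.35 is true
Combine:
[1.1] exactly-one(false, true) = true
[1.2] true AND true AND false = false
[1.3.2.1] true OR true = true
[1.3.2] NOT true = false
[1.3] true OR false = true
[1] true AND false AND true = false
[2.1.1] true OR false = true
[2.1.2.1] true → false = false
[2.1.2] NOT false = true
[2.1.3] exactly-one(false, true) = true
[2.1] true AND true AND true = true
[2] NOT true = false
[root] false → false (antecedent false ⇒ implication holds) = true
Overall: true → applied

Applied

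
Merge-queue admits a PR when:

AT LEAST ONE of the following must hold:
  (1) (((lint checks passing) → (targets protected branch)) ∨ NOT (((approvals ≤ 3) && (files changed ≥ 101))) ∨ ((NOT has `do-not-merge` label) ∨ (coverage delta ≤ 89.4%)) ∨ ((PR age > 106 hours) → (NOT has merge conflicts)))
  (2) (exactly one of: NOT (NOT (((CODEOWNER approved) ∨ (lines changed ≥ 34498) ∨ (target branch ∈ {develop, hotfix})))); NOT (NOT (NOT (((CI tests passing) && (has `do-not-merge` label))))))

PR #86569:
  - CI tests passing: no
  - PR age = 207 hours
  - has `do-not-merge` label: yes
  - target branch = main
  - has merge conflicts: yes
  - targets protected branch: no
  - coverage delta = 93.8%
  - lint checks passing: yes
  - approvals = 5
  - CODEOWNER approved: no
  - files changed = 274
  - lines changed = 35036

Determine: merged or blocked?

Atomic conditions:
  lint checks passing: yes → true
  targets protected branch: no → false
  approvals ≤ 3: 5 ≤ 3 is false
  files changed ≥ 101: 274 ≥ 101 is true
  NOT has `do-not-merge` label: yes → false
  coverage delta ≤ 89.4%: 93.8 ≤ 89.4 is false
  PR age > 106 hours: 207 > 106 is true
  NOT has merge conflicts: yes → false
  CODEOWNER approved: no → false
  lines changed ≥ 34498: 35036 ≥ 34498 is true
  target branch ∈ {develop, hotfix}: main is not in the set → false
  CI tests passing: no → false
  has `do-not-merge` label: yes → true
Combine:
[1.1] true → false = false
[1.2.1] false AND true = false
[1.2] NOT false = true
[1.3] false OR false = false
[1.4] true → false = false
[1] false OR true OR false OR false = true
[2.1.1.1] false OR true OR false = true
[2.1.1] NOT true = false
[2.1] NOT false = true
[2.2.1.1.1] false AND true = false
[2.2.1.1] NOT false = true
[2.2.1] NOT true = false
[2.2] NOT false = true
[2] exactly-one(true, true) = false
[root] true OR false = true
Overall: true → merged

Merged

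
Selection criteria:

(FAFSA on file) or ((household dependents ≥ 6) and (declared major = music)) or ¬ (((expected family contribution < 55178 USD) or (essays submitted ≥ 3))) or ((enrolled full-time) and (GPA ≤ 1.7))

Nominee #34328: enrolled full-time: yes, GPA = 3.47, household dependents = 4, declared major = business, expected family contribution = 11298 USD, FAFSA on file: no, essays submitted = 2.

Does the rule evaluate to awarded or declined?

Declined

Atomic conditions:
  FAFSA on file: no → false
  household dependents ≥ 6: 4 ≥ 6 is false
  declared major = music: business == music is false
  expected family contribution < 55178 USD: 11298 < 55178 is true
  essays submitted ≥ 3: 2 ≥ 3 is false
  enrolled full-time: yes → true
  GPA ≤ 1.7: 3.47 ≤ 1.7 is false
Combine:
[2] false AND false = false
[3.1] true OR false = true
[3] NOT true = false
[4] true AND false = false
[root] false OR false OR false OR false = false
Overall: false → declined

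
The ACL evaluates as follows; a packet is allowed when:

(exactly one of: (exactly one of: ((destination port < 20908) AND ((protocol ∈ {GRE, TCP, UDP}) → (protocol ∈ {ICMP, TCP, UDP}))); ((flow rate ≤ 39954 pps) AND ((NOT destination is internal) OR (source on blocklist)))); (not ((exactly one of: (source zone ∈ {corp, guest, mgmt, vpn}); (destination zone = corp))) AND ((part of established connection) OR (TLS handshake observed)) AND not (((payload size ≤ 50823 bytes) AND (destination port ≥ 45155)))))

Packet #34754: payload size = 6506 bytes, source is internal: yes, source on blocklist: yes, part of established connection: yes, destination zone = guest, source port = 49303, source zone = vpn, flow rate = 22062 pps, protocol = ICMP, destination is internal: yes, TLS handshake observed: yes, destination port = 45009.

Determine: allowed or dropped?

Atomic conditions:
  destination port < 20908: 45009 < 20908 is false
  protocol ∈ {GRE, TCP, UDP}: ICMP is not in the set → false
  protocol ∈ {ICMP, TCP, UDP}: ICMP is in the set → true
  flow rate ≤ 39954 pps: 22062 ≤ 39954 is true
  NOT destination is internal: yes → false
  source on blocklist: yes → true
  source zone ∈ {corp, guest, mgmt, vpn}: vpn is in the set → true
  destination zone = corp: guest == corp is false
  part of established connection: yes → true
  TLS handshake observed: yes → true
  payload size ≤ 50823 bytes: 6506 ≤ 50823 is true
  destination port ≥ 45155: 45009 ≥ 45155 is false
Combine:
[1.1.2] false → true (antecedent false ⇒ implication holds) = true
[1.1] false AND true = false
[1.2.2] false OR true = true
[1.2] true AND true = true
[1] exactly-one(false, true) = true
[2.1.1] exactly-one(true, false) = true
[2.1] NOT true = false
[2.2] true OR true = true
[2.3.1] true AND false = false
[2.3] NOT false = true
[2] false AND true AND true = false
[root] exactly-one(true, false) = true
Overall: true → allowed

Allowed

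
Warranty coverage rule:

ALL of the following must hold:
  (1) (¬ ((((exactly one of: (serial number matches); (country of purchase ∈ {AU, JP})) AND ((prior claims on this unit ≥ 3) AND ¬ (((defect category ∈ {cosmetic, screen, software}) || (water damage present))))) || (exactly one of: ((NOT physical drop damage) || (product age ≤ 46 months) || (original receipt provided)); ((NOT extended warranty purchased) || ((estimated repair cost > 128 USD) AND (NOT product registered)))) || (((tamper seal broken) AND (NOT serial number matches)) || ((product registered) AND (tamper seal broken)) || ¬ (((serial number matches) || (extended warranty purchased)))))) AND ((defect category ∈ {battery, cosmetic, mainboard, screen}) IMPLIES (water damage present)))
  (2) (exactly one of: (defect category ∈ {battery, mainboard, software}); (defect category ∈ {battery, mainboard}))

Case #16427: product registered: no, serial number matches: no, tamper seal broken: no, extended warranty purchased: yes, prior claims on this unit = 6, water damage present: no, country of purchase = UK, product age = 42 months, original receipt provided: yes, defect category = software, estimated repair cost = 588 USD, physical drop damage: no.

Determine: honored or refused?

Atomic conditions:
  serial number matches: no → false
  country of purchase ∈ {AU, JP}: UK is not in the set → false
  prior claims on this unit ≥ 3: 6 ≥ 3 is true
  defect category ∈ {cosmetic, screen, software}: software is in the set → true
  water damage present: no → false
  NOT physical drop damage: no → true
  product age ≤ 46 months: 42 ≤ 46 is true
  original receipt provided: yes → true
  NOT extended warranty purchased: yes → false
  estimated repair cost > 128 USD: 588 > 128 is true
  NOT product registered: no → true
  tamper seal broken: no → false
  NOT serial number matches: no → true
  product registered: no → false
  extended warranty purchased: yes → true
  defect category ∈ {battery, cosmetic, mainboard, screen}: software is not in the set → false
  defect category ∈ {battery, mainboard, software}: software is in the set → true
  defect category ∈ {battery, mainboard}: software is not in the set → false
Combine:
[1.1.1.1.1] exactly-one(false, false) = false
[1.1.1.1.2.2.1] true OR false = true
[1.1.1.1.2.2] NOT true = false
[1.1.1.1.2] true AND false = false
[1.1.1.1] false AND false = false
[1.1.1.2.1] true OR true OR true = true
[1.1.1.2.2.2] true AND true = true
[1.1.1.2.2] false OR true = true
[1.1.1.2] exactly-one(true, true) = false
[1.1.1.3.1] false AND true = false
[1.1.1.3.2] false AND false = false
[1.1.1.3.3.1] false OR true = true
[1.1.1.3.3] NOT true = false
[1.1.1.3] false OR false OR false = false
[1.1.1] false OR false OR false = false
[1.1] NOT false = true
[1.2] false → false (antecedent false ⇒ implication holds) = true
[1] true AND true = true
[2] exactly-one(true, false) = true
[root] true AND true = true
Overall: true → honored

Honored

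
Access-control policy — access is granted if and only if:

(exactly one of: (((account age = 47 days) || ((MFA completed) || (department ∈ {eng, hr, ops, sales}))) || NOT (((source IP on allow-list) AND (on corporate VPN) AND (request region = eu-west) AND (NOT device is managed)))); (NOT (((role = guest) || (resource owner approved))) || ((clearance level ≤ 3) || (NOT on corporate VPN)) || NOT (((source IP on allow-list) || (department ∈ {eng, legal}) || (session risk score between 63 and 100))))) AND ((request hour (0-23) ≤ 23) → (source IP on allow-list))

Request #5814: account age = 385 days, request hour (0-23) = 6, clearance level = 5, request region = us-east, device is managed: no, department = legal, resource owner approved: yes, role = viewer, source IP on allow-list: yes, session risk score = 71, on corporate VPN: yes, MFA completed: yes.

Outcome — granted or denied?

Atomic conditions:
  account age = 47 days: 385 == 47 is false
  MFA completed: yes → true
  department ∈ {eng, hr, ops, sales}: legal is not in the set → false
  source IP on allow-list: yes → true
  on corporate VPN: yes → true
  request region = eu-west: us-east == eu-west is false
  NOT device is managed: no → true
  role = guest: viewer == guest is false
  resource owner approved: yes → true
  clearance level ≤ 3: 5 ≤ 3 is false
  NOT on corporate VPN: yes → false
  department ∈ {eng, legal}: legal is in the set → true
  session risk score between 63 and 100: 71 in [63, 100] is true
  request hour (0-23) ≤ 23: 6 ≤ 23 is true
Combine:
[1.1.1.2] true OR false = true
[1.1.1] false OR true = true
[1.1.2.1] true AND true AND false AND true = false
[1.1.2] NOT false = true
[1.1] true OR true = true
[1.2.1.1] false OR true = true
[1.2.1] NOT true = false
[1.2.2] false OR false = false
[1.2.3.1] true OR true OR true = true
[1.2.3] NOT true = false
[1.2] false OR false OR false = false
[1] exactly-one(true, false) = true
[2] true → true = true
[root] true AND true = true
Overall: true → granted

Granted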